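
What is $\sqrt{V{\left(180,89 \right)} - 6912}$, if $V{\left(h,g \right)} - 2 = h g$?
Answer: $\sqrt{9110} \approx 95.446$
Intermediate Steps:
$V{\left(h,g \right)} = 2 + g h$ ($V{\left(h,g \right)} = 2 + h g = 2 + g h$)
$\sqrt{V{\left(180,89 \right)} - 6912} = \sqrt{\left(2 + 89 \cdot 180\right) - 6912} = \sqrt{\left(2 + 16020\right) - 6912} = \sqrt{16022 - 6912} = \sqrt{9110}$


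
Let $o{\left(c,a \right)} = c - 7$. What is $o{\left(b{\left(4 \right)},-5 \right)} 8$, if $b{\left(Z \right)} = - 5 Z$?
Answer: $-216$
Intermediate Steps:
$o{\left(c,a \right)} = -7 + c$ ($o{\left(c,a \right)} = c - 7 = -7 + c$)
$o{\left(b{\left(4 \right)},-5 \right)} 8 = \left(-7 - 20\right) 8 = \left(-27\right) 8 = -216$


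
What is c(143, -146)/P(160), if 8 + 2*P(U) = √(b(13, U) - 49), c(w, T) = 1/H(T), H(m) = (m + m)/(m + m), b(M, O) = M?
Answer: -4/25 - 3*I/25 ≈ -0.16 - 0.12*I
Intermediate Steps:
H(m) = 1 (H(m) = (2*m)/((2*m)) = (2*m)*(1/(2*m)) = 1)
c(w, T) = 1 (c(w, T) = 1/1 = 1)
P(U) = -4 + 3*I (P(U) = -4 + √(13 - 49)/2 = -4 + √(-36)/2 = -4 + (6*I)/2 = -4 + 3*I)
c(143, -146)/P(160) = 1/(-4 + 3*I) = 1*((-4 - 3*I)/25) = (-4 - 3*I)/25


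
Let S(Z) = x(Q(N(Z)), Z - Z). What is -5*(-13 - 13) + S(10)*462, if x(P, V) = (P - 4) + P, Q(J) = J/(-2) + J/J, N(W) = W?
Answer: -5414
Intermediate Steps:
Q(J) = 1 - J/2 (Q(J) = J*(-1/2) + 1 = -J/2 + 1 = 1 - J/2)
x(P, V) = -4 + 2*P (x(P, V) = (-4 + P) + P = -4 + 2*P)
S(Z) = -2 - Z (S(Z) = -4 + 2*(1 - Z/2) = -4 + (2 - Z) = -2 - Z)
-5*(-13 - 13) + S(10)*462 = -5*(-13 - 13) + (-2 - 1*10)*462 = -5*(-26) + (-2 - 10)*462 = 130 - 12*462 = 130 - 5544 = -5414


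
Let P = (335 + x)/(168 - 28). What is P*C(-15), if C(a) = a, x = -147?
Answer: -141/7 ≈ -20.143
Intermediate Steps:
P = 47/35 (P = (335 - 147)/(168 - 28) = 188/140 = 188*(1/140) = 47/35 ≈ 1.3429)
P*C(-15) = (47/35)*(-15) = -141/7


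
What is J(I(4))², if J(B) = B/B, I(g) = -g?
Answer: 1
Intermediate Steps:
J(B) = 1
J(I(4))² = 1² = 1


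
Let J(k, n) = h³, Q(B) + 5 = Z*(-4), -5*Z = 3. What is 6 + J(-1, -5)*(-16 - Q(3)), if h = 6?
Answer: -14442/5 ≈ -2888.4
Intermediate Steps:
Z = -⅗ (Z = -⅕*3 = -⅗ ≈ -0.60000)
Q(B) = -13/5 (Q(B) = -5 - ⅗*(-4) = -5 + 12/5 = -13/5)
J(k, n) = 216 (J(k, n) = 6³ = 216)
6 + J(-1, -5)*(-16 - Q(3)) = 6 + 216*(-16 - 1*(-13/5)) = 6 + 216*(-16 + 13/5) = 6 + 216*(-67/5) = 6 - 14472/5 = -14442/5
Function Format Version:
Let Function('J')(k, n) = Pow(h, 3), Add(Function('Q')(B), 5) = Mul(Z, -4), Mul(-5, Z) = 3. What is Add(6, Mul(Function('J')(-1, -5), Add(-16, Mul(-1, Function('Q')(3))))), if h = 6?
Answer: Rational(-14442, 5) ≈ -2888.4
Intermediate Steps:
Z = Rational(-3, 5) (Z = Mul(Rational(-1, 5), 3) = Rational(-3, 5) ≈ -0.60000)
Function('Q')(B) = Rational(-13, 5) (Function('Q')(B) = Add(-5, Mul(Rational(-3, 5), -4)) = Add(-5, Rational(12, 5)) = Rational(-13, 5))
Function('J')(k, n) = 216 (Function('J')(k, n) = Pow(6, 3) = 216)
Add(6, Mul(Function('J')(-1, -5), Add(-16, Mul(-1, Function('Q')(3))))) = Add(6, Mul(216, Add(-16, Mul(-1, Rational(-13, 5))))) = Add(6, Mul(216, Add(-16, Rational(13, 5)))) = Add(6, Mul(216, Rational(-67, 5))) = Add(6, Rational(-14472, 5)) = Rational(-14442, 5)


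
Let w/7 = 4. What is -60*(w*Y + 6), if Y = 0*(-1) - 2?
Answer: 3000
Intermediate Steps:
w = 28 (w = 7*4 = 28)
Y = -2 (Y = 0 - 2 = -2)
-60*(w*Y + 6) = -60*(28*(-2) + 6) = -60*(-56 + 6) = -60*(-50) = 3000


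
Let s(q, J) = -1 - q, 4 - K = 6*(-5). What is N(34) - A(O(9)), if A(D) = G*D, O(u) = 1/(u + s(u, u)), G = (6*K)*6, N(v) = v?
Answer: 1258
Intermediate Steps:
K = 34 (K = 4 - 6*(-5) = 4 - 1*(-30) = 4 + 30 = 34)
G = 1224 (G = (6*34)*6 = 204*6 = 1224)
O(u) = -1 (O(u) = 1/(u + (-1 - u)) = 1/(-1) = -1)
A(D) = 1224*D
N(34) - A(O(9)) = 34 - 1224*(-1) = 34 - 1*(-1224) = 34 + 1224 = 1258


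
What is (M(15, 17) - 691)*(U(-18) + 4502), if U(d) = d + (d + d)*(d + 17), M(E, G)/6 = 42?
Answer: -1984280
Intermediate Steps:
M(E, G) = 252 (M(E, G) = 6*42 = 252)
U(d) = d + 2*d*(17 + d) (U(d) = d + (2*d)*(17 + d) = d + 2*d*(17 + d))
(M(15, 17) - 691)*(U(-18) + 4502) = (252 - 691)*(-18*(35 + 2*(-18)) + 4502) = -439*(-18*(35 - 36) + 4502) = -439*(-18*(-1) + 4502) = -439*(18 + 4502) = -439*4520 = -1984280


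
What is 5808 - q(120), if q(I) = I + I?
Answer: 5568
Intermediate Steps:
q(I) = 2*I
5808 - q(120) = 5808 - 2*120 = 5808 - 1*240 = 5808 - 240 = 5568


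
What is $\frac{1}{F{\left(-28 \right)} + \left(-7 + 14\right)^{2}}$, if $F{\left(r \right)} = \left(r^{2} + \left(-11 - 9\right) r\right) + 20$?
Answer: $\frac{1}{1413} \approx 0.00070771$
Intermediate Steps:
$F{\left(r \right)} = 20 + r^{2} - 20 r$ ($F{\left(r \right)} = \left(r^{2} - 20 r\right) + 20 = 20 + r^{2} - 20 r$)
$\frac{1}{F{\left(-28 \right)} + \left(-7 + 14\right)^{2}} = \frac{1}{\left(20 + \left(-28\right)^{2} - -560\right) + \left(-7 + 14\right)^{2}} = \frac{1}{\left(20 + 784 + 560\right) + 7^{2}} = \frac{1}{1364 + 49} = \frac{1}{1413}$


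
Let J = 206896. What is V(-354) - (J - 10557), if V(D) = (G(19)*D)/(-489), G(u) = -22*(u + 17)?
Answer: -32096713/163 ≈ -1.9691e+5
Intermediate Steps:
G(u) = -374 - 22*u (G(u) = -22*(17 + u) = -374 - 22*u)
V(D) = 264*D/163 (V(D) = ((-374 - 22*19)*D)/(-489) = ((-374 - 418)*D)*(-1/489) = -792*D*(-1/489) = 264*D/163)
V(-354) - (J - 10557) = (264/163)*(-354) - (206896 - 10557) = -93456/163 - 1*196339 = -93456/163 - 196339 = -32096713/163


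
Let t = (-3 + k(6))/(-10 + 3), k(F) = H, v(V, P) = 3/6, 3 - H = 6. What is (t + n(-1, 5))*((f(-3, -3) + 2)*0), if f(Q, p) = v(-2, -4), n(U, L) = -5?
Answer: 0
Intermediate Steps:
H = -3 (H = 3 - 1*6 = 3 - 6 = -3)
v(V, P) = 1/2 (v(V, P) = 3*(1/6) = 1/2)
k(F) = -3
f(Q, p) = 1/2
t = 6/7 (t = (-3 - 3)/(-10 + 3) = -6/(-7) = -6*(-1/7) = 6/7 ≈ 0.85714)
(t + n(-1, 5))*((f(-3, -3) + 2)*0) = (6/7 - 5)*((1/2 + 2)*0) = -145*0/14 = -29/7*0 = 0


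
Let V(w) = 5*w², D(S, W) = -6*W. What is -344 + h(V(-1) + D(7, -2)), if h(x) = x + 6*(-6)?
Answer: -363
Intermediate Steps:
D(S, W) = -6*W
h(x) = -36 + x (h(x) = x - 36 = -36 + x)
-344 + h(V(-1) + D(7, -2)) = -344 + (-36 + (5*(-1)² - 6*(-2))) = -344 + (-36 + (5*1 + 12)) = -344 + (-36 + (5 + 12)) = -344 + (-36 + 17) = -344 - 19 = -363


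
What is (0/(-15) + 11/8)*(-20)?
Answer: -55/2 ≈ -27.500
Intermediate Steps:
(0/(-15) + 11/8)*(-20) = (0*(-1/15) + 11*(⅛))*(-20) = (0 + 11/8)*(-20) = (11/8)*(-20) = -55/2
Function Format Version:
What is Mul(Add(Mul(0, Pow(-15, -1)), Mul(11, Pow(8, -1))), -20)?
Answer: Rational(-55, 2) ≈ -27.500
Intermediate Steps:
Mul(Add(Mul(0, Pow(-15, -1)), Mul(11, Pow(8, -1))), -20) = Mul(Add(Mul(0, Rational(-1, 15)), Mul(11, Rational(1, 8))), -20) = Mul(Add(0, Rational(11, 8)), -20) = Mul(Rational(11, 8), -20) = Rational(-55, 2)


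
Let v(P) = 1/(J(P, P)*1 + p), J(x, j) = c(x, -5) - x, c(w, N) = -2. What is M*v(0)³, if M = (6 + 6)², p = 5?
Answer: 16/3 ≈ 5.3333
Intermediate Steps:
J(x, j) = -2 - x
M = 144 (M = 12² = 144)
v(P) = 1/(3 - P) (v(P) = 1/((-2 - P)*1 + 5) = 1/((-2 - P) + 5) = 1/(3 - P))
M*v(0)³ = 144*(-1/(-3 + 0))³ = 144*(-1/(-3))³ = 144*(-1*(-⅓))³ = 144*(⅓)³ = 144*(1/27) = 16/3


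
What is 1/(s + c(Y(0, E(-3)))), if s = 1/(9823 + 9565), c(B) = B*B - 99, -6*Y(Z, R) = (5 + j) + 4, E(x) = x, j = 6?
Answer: -4847/449559 ≈ -0.010782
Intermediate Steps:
Y(Z, R) = -5/2 (Y(Z, R) = -((5 + 6) + 4)/6 = -(11 + 4)/6 = -⅙*15 = -5/2)
c(B) = -99 + B² (c(B) = B² - 99 = -99 + B²)
s = 1/19388 ≈ 5.1578e-5
1/(s + c(Y(0, E(-3)))) = 1/(1/19388 + (-99 + (-5/2)²)) = 1/(1/19388 + (-99 + 25/4)) = 1/(1/19388 - 371/4) = 1/(-449559/4847) = -4847/449559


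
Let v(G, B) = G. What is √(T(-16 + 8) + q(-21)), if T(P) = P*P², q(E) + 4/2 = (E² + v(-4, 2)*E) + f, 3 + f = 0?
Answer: 2*√2 ≈ 2.8284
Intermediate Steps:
f = -3 (f = -3 + 0 = -3)
q(E) = -5 + E² - 4*E (q(E) = -2 + ((E² - 4*E) - 3) = -2 + (-3 + E² - 4*E) = -5 + E² - 4*E)
T(P) = P³
√(T(-16 + 8) + q(-21)) = √((-16 + 8)³ + (-5 + (-21)² - 4*(-21))) = √((-8)³ + (-5 + 441 + 84)) = √(-512 + 520) = √8 = 2*√2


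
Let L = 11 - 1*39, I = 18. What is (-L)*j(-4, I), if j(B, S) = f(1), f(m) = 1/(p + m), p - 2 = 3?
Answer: 14/3 ≈ 4.6667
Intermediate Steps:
p = 5 (p = 2 + 3 = 5)
f(m) = 1/(5 + m)
j(B, S) = ⅙ (j(B, S) = 1/(5 + 1) = 1/6 = ⅙)
L = -28 (L = 11 - 39 = -28)
(-L)*j(-4, I) = -1*(-28)*(⅙) = 28*(⅙) = 14/3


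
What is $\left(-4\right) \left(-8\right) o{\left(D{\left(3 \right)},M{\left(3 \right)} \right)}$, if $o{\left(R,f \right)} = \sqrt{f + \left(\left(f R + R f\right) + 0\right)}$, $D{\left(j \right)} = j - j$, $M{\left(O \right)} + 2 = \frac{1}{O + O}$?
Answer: $\frac{16 i \sqrt{66}}{3} \approx 43.328 i$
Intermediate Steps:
$M{\left(O \right)} = -2 + \frac{1}{2 O}$ ($M{\left(O \right)} = -2 + \frac{1}{O + O} = -2 + \frac{1}{2 O}$)
$D{\left(j \right)} = 0$
$o{\left(R,f \right)} = \sqrt{f + 2 R f}$ ($o{\left(R,f \right)} = \sqrt{f + \left(\left(R f + R f\right) + 0\right)} = \sqrt{f + \left(2 R f + 0\right)} = \sqrt{f + 2 R f}$)
$\left(-4\right) \left(-8\right) o{\left(D{\left(3 \right)},M{\left(3 \right)} \right)} = \left(-4\right) \left(-8\right) \sqrt{\left(-2 + \frac{1}{2 \cdot 3}\right) \left(1 + 2 \cdot 0\right)} = 32 \sqrt{\left(-2 + \frac{1}{2} \cdot \frac{1}{3}\right) \left(1 + 0\right)} = 32 \sqrt{\left(-2 + \frac{1}{6}\right) 1} = 32 \sqrt{\left(- \frac{11}{6}\right) 1} = 32 \sqrt{- \frac{11}{6}} = 32 \frac{i \sqrt{66}}{6} = \frac{16 i \sqrt{66}}{3}$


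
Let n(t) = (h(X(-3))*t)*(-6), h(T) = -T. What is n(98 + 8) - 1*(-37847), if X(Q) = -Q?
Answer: 39755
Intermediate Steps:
n(t) = 18*t (n(t) = ((-(-1)*(-3))*t)*(-6) = ((-1*3)*t)*(-6) = -3*t*(-6) = 18*t)
n(98 + 8) - 1*(-37847) = 18*(98 + 8) - 1*(-37847) = 18*106 + 37847 = 1908 + 37847 = 39755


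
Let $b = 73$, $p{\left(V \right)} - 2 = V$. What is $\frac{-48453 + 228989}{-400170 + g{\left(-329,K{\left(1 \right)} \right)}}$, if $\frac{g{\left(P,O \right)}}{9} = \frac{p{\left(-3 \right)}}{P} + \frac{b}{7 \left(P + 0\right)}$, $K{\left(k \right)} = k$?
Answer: $- \frac{51971801}{115199013} \approx -0.45115$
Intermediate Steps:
$p{\left(V \right)} = 2 + V$
$g{\left(P,O \right)} = \frac{594}{7 P}$ ($g{\left(P,O \right)} = 9 \left(\frac{2 - 3}{P} + \frac{73}{7 \left(P + 0\right)}\right) = 9 \left(- \frac{1}{P} + \frac{73}{7 P}\right) = 9 \frac{66}{7 P} = \frac{594}{7 P}$)
$\frac{-48453 + 228989}{-400170 + g{\left(-329,K{\left(1 \right)} \right)}} = \frac{-48453 + 228989}{-400170 + \frac{594}{7 \left(-329\right)}} = \frac{180536}{-400170 + \frac{594}{7} \left(- \frac{1}{329}\right)} = \frac{180536}{-400170 - \frac{594}{2303}} = \frac{180536}{- \frac{921592104}{2303}} = 180536 \left(- \frac{2303}{921592104}\right) = - \frac{51971801}{115199013}$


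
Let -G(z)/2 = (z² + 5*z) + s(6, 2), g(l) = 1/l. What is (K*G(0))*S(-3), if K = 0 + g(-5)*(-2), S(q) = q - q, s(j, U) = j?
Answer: 0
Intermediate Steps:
S(q) = 0
K = ⅖ (K = 0 - 2/(-5) = 0 - ⅕*(-2) = 0 + ⅖ = ⅖ ≈ 0.40000)
G(z) = -12 - 10*z - 2*z² (G(z) = -2*((z² + 5*z) + 6) = -2*(6 + z² + 5*z) = -12 - 10*z - 2*z²)
(K*G(0))*S(-3) = (2*(-12 - 10*0 - 2*0²)/5)*0 = (2*(-12 + 0 - 2*0)/5)*0 = (2*(-12 + 0 + 0)/5)*0 = ((⅖)*(-12))*0 = -24/5*0 = 0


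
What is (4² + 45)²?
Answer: 3721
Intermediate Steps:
(4² + 45)² = (16 + 45)² = 61² = 3721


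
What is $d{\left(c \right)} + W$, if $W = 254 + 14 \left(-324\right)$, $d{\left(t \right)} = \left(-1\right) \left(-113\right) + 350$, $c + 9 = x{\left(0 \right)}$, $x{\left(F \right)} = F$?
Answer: $-3819$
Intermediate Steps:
$c = -9$ ($c = -9 + 0 = -9$)
$d{\left(t \right)} = 463$ ($d{\left(t \right)} = 113 + 350 = 463$)
$W = -4282$ ($W = 254 - 4536 = -4282$)
$d{\left(c \right)} + W = 463 - 4282 = -3819$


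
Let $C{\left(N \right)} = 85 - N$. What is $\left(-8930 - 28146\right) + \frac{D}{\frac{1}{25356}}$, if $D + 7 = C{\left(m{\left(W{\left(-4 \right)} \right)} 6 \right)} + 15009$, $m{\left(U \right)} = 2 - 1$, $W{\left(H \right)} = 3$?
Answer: $382356760$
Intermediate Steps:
$m{\left(U \right)} = 1$ ($m{\left(U \right)} = 2 - 1 = 1$)
$D = 15081$ ($D = -7 + \left(\left(85 - 1 \cdot 6\right) + 15009\right) = -7 + \left(\left(85 - 6\right) + 15009\right) = -7 + \left(79 + 15009\right) = -7 + 15088 = 15081$)
$\left(-8930 - 28146\right) + \frac{D}{\frac{1}{25356}} = \left(-8930 - 28146\right) + \frac{15081}{\frac{1}{25356}} = -37076 + 15081 \frac{1}{\frac{1}{25356}} = -37076 + 15081 \cdot 25356 = -37076 + 382393836 = 382356760$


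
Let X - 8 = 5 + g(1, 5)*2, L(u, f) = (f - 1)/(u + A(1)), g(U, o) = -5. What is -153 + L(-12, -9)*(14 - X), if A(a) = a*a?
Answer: -143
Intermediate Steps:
A(a) = a²
L(u, f) = (-1 + f)/(1 + u) (L(u, f) = (f - 1)/(u + 1²) = (-1 + f)/(u + 1) = (-1 + f)/(1 + u))
X = 3 (X = 8 + (5 - 5*2) = 8 + (5 - 10) = 8 - 5 = 3)
-153 + L(-12, -9)*(14 - X) = -153 + ((-1 - 9)/(1 - 12))*(14 - 1*3) = -153 + (-10/(-11))*(14 - 3) = -153 - 1/11*(-10)*11 = -153 + (10/11)*11 = -153 + 10 = -143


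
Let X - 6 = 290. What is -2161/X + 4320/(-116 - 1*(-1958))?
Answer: -450307/90872 ≈ -4.9554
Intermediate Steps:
X = 296 (X = 6 + 290 = 296)
-2161/X + 4320/(-116 - 1*(-1958)) = -2161/296 + 4320/(-116 - 1*(-1958)) = -2161*1/296 + 4320/(-116 + 1958) = -2161/296 + 4320/1842 = -2161/296 + 4320*(1/1842) = -2161/296 + 720/307 = -450307/90872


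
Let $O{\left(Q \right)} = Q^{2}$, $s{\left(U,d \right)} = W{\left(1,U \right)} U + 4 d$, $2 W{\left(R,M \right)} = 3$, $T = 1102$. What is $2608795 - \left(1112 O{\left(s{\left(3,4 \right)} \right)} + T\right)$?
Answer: $2140375$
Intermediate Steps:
$W{\left(R,M \right)} = \frac{3}{2}$ ($W{\left(R,M \right)} = \frac{1}{2} \cdot 3 = \frac{3}{2}$)
$s{\left(U,d \right)} = 4 d + \frac{3 U}{2}$ ($s{\left(U,d \right)} = \frac{3 U}{2} + 4 d = 4 d + \frac{3 U}{2}$)
$2608795 - \left(1112 O{\left(s{\left(3,4 \right)} \right)} + T\right) = 2608795 - \left(1112 \left(4 \cdot 4 + \frac{3}{2} \cdot 3\right)^{2} + 1102\right) = 2608795 - \left(1112 \left(16 + \frac{9}{2}\right)^{2} + 1102\right) = 2608795 - \left(1112 \left(\frac{41}{2}\right)^{2} + 1102\right) = 2608795 - \left(1112 \cdot \frac{1681}{4} + 1102\right) = 2608795 - \left(467318 + 1102\right) = 2608795 - 468420 = 2140375$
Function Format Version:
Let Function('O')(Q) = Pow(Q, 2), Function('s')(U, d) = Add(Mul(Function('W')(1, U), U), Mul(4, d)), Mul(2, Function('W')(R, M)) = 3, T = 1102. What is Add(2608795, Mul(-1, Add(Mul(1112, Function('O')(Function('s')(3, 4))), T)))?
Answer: 2140375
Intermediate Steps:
Function('W')(R, M) = Rational(3, 2) (Function('W')(R, M) = Mul(Rational(1, 2), 3) = Rational(3, 2))
Function('s')(U, d) = Add(Mul(4, d), Mul(Rational(3, 2), U)) (Function('s')(U, d) = Add(Mul(Rational(3, 2), U), Mul(4, d)) = Add(Mul(4, d), Mul(Rational(3, 2), U)))
Add(2608795, Mul(-1, Add(Mul(1112, Function('O')(Function('s')(3, 4))), T))) = Add(2608795, Mul(-1, Add(Mul(1112, Pow(Add(Mul(4, 4), Mul(Rational(3, 2), 3)), 2)), 1102))) = Add(2608795, Mul(-1, Add(Mul(1112, Pow(Add(16, Rational(9, 2)), 2)), 1102))) = Add(2608795, Mul(-1, Add(Mul(1112, Pow(Rational(41, 2), 2)), 1102))) = Add(2608795, Mul(-1, Add(Mul(1112, Rational(1681, 4)), 1102))) = Add(2608795, Mul(-1, Add(467318, 1102))) = Add(2608795, Mul(-1, 468420)) = Add(2608795, -468420) = 2140375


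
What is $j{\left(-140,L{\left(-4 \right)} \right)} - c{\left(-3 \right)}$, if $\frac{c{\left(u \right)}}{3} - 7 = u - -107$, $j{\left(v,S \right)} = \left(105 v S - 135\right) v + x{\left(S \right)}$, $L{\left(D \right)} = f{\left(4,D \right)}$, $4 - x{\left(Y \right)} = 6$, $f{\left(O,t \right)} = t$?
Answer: $-8213435$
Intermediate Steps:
$x{\left(Y \right)} = -2$ ($x{\left(Y \right)} = 4 - 6 = -2$)
$L{\left(D \right)} = D$
$j{\left(v,S \right)} = -2 + v \left(-135 + 105 S v\right)$ ($j{\left(v,S \right)} = \left(105 v S - 135\right) v - 2 = \left(105 S v - 135\right) v - 2 = \left(-135 + 105 S v\right) v - 2 = v \left(-135 + 105 S v\right) - 2 = -2 + v \left(-135 + 105 S v\right)$)
$c{\left(u \right)} = 342 + 3 u$ ($c{\left(u \right)} = 21 + 3 \left(u - -107\right) = 21 + 3 \left(u + 107\right) = 21 + 3 \left(107 + u\right) = 21 + \left(321 + 3 u\right) = 342 + 3 u$)
$j{\left(-140,L{\left(-4 \right)} \right)} - c{\left(-3 \right)} = \left(-2 - -18900 + 105 \left(-4\right) \left(-140\right)^{2}\right) - \left(342 + 3 \left(-3\right)\right) = \left(-2 + 18900 + 105 \left(-4\right) 19600\right) - \left(342 - 9\right) = \left(-2 + 18900 - 8232000\right) - 333 = -8213102 - 333 = -8213435$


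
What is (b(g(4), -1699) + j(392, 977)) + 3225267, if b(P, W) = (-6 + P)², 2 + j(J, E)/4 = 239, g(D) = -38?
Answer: 3228151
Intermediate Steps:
j(J, E) = 948 (j(J, E) = -8 + 4*239 = -8 + 956 = 948)
(b(g(4), -1699) + j(392, 977)) + 3225267 = ((-6 - 38)² + 948) + 3225267 = ((-44)² + 948) + 3225267 = (1936 + 948) + 3225267 = 2884 + 3225267 = 3228151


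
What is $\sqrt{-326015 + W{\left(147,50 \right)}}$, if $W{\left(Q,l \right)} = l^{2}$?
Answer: $i \sqrt{323515} \approx 568.78 i$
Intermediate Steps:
$\sqrt{-326015 + W{\left(147,50 \right)}} = \sqrt{-326015 + 50^{2}} = \sqrt{-326015 + 2500} = \sqrt{-323515} = i \sqrt{323515}$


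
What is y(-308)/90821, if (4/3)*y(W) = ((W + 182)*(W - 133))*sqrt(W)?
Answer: 83349*I*sqrt(77)/90821 ≈ 8.053*I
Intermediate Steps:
y(W) = 3*sqrt(W)*(-133 + W)*(182 + W)/4 (y(W) = 3*(((W + 182)*(W - 133))*sqrt(W))/4 = 3*(((182 + W)*(-133 + W))*sqrt(W))/4 = 3*(((-133 + W)*(182 + W))*sqrt(W))/4 = 3*(sqrt(W)*(-133 + W)*(182 + W))/4 = 3*sqrt(W)*(-133 + W)*(182 + W)/4)
y(-308)/90821 = (3*sqrt(-308)*(-24206 + (-308)**2 + 49*(-308))/4)/90821 = (3*(2*I*sqrt(77))*(-24206 + 94864 - 15092)/4)*(1/90821) = ((3/4)*(2*I*sqrt(77))*55566)*(1/90821) = (83349*I*sqrt(77))*(1/90821) = 83349*I*sqrt(77)/90821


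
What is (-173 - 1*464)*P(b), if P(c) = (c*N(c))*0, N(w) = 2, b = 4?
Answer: 0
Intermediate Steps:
P(c) = 0 (P(c) = (c*2)*0 = (2*c)*0 = 0)
(-173 - 1*464)*P(b) = (-173 - 1*464)*0 = (-173 - 464)*0 = -637*0 = 0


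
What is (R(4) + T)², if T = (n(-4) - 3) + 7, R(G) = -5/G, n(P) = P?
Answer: 25/16 ≈ 1.5625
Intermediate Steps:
T = 0 (T = (-4 - 3) + 7 = -7 + 7 = 0)
(R(4) + T)² = (-5/4 + 0)² = (-5/4)² = 25/16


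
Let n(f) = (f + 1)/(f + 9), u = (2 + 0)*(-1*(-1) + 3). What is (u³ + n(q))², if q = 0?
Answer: 21242881/81 ≈ 2.6226e+5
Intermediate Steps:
u = 8 (u = 2*(1 + 3) = 2*4 = 8)
n(f) = (1 + f)/(9 + f)
(u³ + n(q))² = (8³ + (1 + 0)/(9 + 0))² = (512 + 1/9)² = (512 + (⅑)*1)² = (512 + ⅑)² = (4609/9)² = 21242881/81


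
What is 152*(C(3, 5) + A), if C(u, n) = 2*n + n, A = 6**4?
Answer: 199272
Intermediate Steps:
A = 1296
C(u, n) = 3*n
152*(C(3, 5) + A) = 152*(3*5 + 1296) = 152*(15 + 1296) = 152*1311 = 199272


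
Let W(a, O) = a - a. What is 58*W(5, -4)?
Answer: 0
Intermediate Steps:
W(a, O) = 0
58*W(5, -4) = 58*0 = 0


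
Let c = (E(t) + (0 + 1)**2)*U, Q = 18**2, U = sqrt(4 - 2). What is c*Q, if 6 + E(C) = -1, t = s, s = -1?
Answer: -1944*sqrt(2) ≈ -2749.2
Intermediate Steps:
t = -1
E(C) = -7 (E(C) = -6 - 1 = -7)
U = sqrt(2) ≈ 1.4142
Q = 324
c = -6*sqrt(2) (c = (-7 + (0 + 1)**2)*sqrt(2) = (-7 + 1**2)*sqrt(2) = (-7 + 1)*sqrt(2) = -6*sqrt(2) ≈ -8.4853)
c*Q = -6*sqrt(2)*324 = -1944*sqrt(2)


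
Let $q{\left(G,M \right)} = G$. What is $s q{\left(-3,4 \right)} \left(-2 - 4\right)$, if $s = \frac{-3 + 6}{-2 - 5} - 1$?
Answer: $- \frac{180}{7} \approx -25.714$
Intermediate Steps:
$s = - \frac{10}{7}$ ($s = \frac{3}{-7} - 1 = 3 \left(- \frac{1}{7}\right) - 1 = - \frac{3}{7} - 1 = - \frac{10}{7} \approx -1.4286$)
$s q{\left(-3,4 \right)} \left(-2 - 4\right) = \left(- \frac{10}{7}\right) \left(-3\right) \left(-2 - 4\right) = \frac{30 \left(-2 - 4\right)}{7} = \frac{30}{7} \left(-6\right) = - \frac{180}{7}$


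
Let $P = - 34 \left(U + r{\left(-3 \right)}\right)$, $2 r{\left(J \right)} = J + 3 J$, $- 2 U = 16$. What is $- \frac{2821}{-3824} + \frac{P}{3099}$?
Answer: $\frac{10562503}{11850576} \approx 0.89131$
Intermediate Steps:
$U = -8$ ($U = \left(- \frac{1}{2}\right) 16 = -8$)
$r{\left(J \right)} = 2 J$ ($r{\left(J \right)} = \frac{J + 3 J}{2} = \frac{4 J}{2} = 2 J$)
$P = 476$ ($P = - 34 \left(-8 + 2 \left(-3\right)\right) = - 34 \left(-8 - 6\right) = \left(-34\right) \left(-14\right) = 476$)
$- \frac{2821}{-3824} + \frac{P}{3099} = - \frac{2821}{-3824} + \frac{476}{3099} = \left(-2821\right) \left(- \frac{1}{3824}\right) + 476 \cdot \frac{1}{3099} = \frac{2821}{3824} + \frac{476}{3099} = \frac{10562503}{11850576}$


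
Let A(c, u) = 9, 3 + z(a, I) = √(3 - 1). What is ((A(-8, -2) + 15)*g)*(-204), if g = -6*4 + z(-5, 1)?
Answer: 132192 - 4896*√2 ≈ 1.2527e+5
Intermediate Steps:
z(a, I) = -3 + √2 (z(a, I) = -3 + √(3 - 1) = -3 + √2)
g = -27 + √2 (g = -6*4 + (-3 + √2) = -24 + (-3 + √2) = -27 + √2 ≈ -25.586)
((A(-8, -2) + 15)*g)*(-204) = ((9 + 15)*(-27 + √2))*(-204) = (24*(-27 + √2))*(-204) = (-648 + 24*√2)*(-204) = 132192 - 4896*√2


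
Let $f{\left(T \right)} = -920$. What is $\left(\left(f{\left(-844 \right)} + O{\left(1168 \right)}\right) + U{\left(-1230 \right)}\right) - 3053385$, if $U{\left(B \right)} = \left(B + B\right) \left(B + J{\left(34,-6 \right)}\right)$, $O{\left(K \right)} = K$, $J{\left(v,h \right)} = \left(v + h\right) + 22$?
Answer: $-150337$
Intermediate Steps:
$J{\left(v,h \right)} = 22 + h + v$ ($J{\left(v,h \right)} = \left(h + v\right) + 22 = 22 + h + v$)
$U{\left(B \right)} = 2 B \left(50 + B\right)$ ($U{\left(B \right)} = \left(B + B\right) \left(B + \left(22 - 6 + 34\right)\right) = 2 B \left(B + 50\right) = 2 B \left(50 + B\right)$)
$\left(\left(f{\left(-844 \right)} + O{\left(1168 \right)}\right) + U{\left(-1230 \right)}\right) - 3053385 = \left(\left(-920 + 1168\right) + 2 \left(-1230\right) \left(50 - 1230\right)\right) - 3053385 = \left(248 + 2 \left(-1230\right) \left(-1180\right)\right) - 3053385 = \left(248 + 2902800\right) - 3053385 = 2903048 - 3053385 = -150337$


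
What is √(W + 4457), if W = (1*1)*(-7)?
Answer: 5*√178 ≈ 66.708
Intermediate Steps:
W = -7 (W = 1*(-7) = -7)
√(W + 4457) = √(-7 + 4457) = √4450 = 5*√178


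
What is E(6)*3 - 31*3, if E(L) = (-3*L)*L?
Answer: -417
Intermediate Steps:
E(L) = -3*L²
E(6)*3 - 31*3 = -3*6²*3 - 31*3 = -3*36*3 - 93 = -108*3 - 93 = -324 - 93 = -417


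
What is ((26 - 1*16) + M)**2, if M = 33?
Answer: 1849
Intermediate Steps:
((26 - 1*16) + M)**2 = ((26 - 1*16) + 33)**2 = ((26 - 16) + 33)**2 = (10 + 33)**2 = 43**2 = 1849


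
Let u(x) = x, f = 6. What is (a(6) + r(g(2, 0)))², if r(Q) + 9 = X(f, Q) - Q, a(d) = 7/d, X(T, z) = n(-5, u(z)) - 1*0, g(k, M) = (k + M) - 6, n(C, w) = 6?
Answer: 169/36 ≈ 4.6944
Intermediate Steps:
g(k, M) = -6 + M + k (g(k, M) = (M + k) - 6 = -6 + M + k)
X(T, z) = 6 (X(T, z) = 6 - 1*0 = 6 + 0 = 6)
r(Q) = -3 - Q (r(Q) = -9 + (6 - Q) = -3 - Q)
(a(6) + r(g(2, 0)))² = (7/6 + (-3 - (-6 + 0 + 2)))² = (7*(⅙) + (-3 - 1*(-4)))² = (7/6 + (-3 + 4))² = (7/6 + 1)² = (13/6)² = 169/36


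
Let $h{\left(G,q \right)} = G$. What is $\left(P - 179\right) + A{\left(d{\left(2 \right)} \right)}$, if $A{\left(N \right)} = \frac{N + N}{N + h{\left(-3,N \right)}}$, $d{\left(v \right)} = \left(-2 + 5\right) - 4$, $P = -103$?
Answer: $- \frac{563}{2} \approx -281.5$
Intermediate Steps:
$d{\left(v \right)} = -1$ ($d{\left(v \right)} = 3 - 4 = -1$)
$A{\left(N \right)} = \frac{2 N}{-3 + N}$ ($A{\left(N \right)} = \frac{N + N}{N - 3} = \frac{2 N}{-3 + N}$)
$\left(P - 179\right) + A{\left(d{\left(2 \right)} \right)} = \left(-103 - 179\right) + 2 \left(-1\right) \frac{1}{-3 - 1} = \left(-103 - 179\right) + 2 \left(-1\right) \frac{1}{-4} = -282 + 2 \left(-1\right) \left(- \frac{1}{4}\right) = -282 + \frac{1}{2} = - \frac{563}{2}$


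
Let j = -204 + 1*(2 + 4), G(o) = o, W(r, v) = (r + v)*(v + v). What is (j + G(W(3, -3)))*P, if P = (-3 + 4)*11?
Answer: -2178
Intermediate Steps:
W(r, v) = 2*v*(r + v) (W(r, v) = (r + v)*(2*v) = 2*v*(r + v))
j = -198 (j = -204 + 1*6 = -204 + 6 = -198)
P = 11 (P = 1*11 = 11)
(j + G(W(3, -3)))*P = (-198 + 2*(-3)*(3 - 3))*11 = (-198 + 2*(-3)*0)*11 = (-198 + 0)*11 = -198*11 = -2178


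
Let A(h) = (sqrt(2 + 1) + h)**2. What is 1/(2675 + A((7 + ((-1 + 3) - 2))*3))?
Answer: 3119/9722869 - 42*sqrt(3)/9722869 ≈ 0.00031331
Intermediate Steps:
A(h) = (h + sqrt(3))**2 (A(h) = (sqrt(3) + h)**2 = (h + sqrt(3))**2)
1/(2675 + A((7 + ((-1 + 3) - 2))*3)) = 1/(2675 + ((7 + ((-1 + 3) - 2))*3 + sqrt(3))**2) = 1/(2675 + ((7 + (2 - 2))*3 + sqrt(3))**2) = 1/(2675 + ((7 + 0)*3 + sqrt(3))**2) = 1/(2675 + (7*3 + sqrt(3))**2) = 1/(2675 + (21 + sqrt(3))**2)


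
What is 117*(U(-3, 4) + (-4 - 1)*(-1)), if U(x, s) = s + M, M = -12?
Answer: -351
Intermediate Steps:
U(x, s) = -12 + s (U(x, s) = s - 12 = -12 + s)
117*(U(-3, 4) + (-4 - 1)*(-1)) = 117*((-12 + 4) + (-4 - 1)*(-1)) = 117*(-8 - 5*(-1)) = 117*(-8 + 5) = 117*(-3) = -351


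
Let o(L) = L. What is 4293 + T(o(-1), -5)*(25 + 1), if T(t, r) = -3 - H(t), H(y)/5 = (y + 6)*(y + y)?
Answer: 5515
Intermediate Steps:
H(y) = 10*y*(6 + y) (H(y) = 5*((y + 6)*(y + y)) = 5*((6 + y)*(2*y)) = 5*(2*y*(6 + y)) = 10*y*(6 + y))
T(t, r) = -3 - 10*t*(6 + t)
4293 + T(o(-1), -5)*(25 + 1) = 4293 + (-3 - 10*(-1)*(6 - 1))*(25 + 1) = 4293 + (-3 - 10*(-1)*5)*26 = 4293 + (-3 + 50)*26 = 4293 + 47*26 = 4293 + 1222 = 5515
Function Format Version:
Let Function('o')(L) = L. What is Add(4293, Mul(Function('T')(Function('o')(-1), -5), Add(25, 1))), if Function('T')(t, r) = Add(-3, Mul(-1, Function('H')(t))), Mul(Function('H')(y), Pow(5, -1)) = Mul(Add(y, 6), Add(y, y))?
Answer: 5515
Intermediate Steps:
Function('H')(y) = Mul(10, y, Add(6, y)) (Function('H')(y) = Mul(5, Mul(Add(y, 6), Add(y, y))) = Mul(5, Mul(Add(6, y), Mul(2, y))) = Mul(5, Mul(2, y, Add(6, y))) = Mul(10, y, Add(6, y)))
Function('T')(t, r) = Add(-3, Mul(-10, t, Add(6, t))) (Function('T')(t, r) = Add(-3, Mul(-1, Mul(10, t, Add(6, t)))) = Add(-3, Mul(-10, t, Add(6, t))))
Add(4293, Mul(Function('T')(Function('o')(-1), -5), Add(25, 1))) = Add(4293, Mul(Add(-3, Mul(-10, -1, Add(6, -1))), Add(25, 1))) = Add(4293, Mul(Add(-3, Mul(-10, -1, 5)), 26)) = Add(4293, Mul(Add(-3, 50), 26)) = Add(4293, Mul(47, 26)) = Add(4293, 1222) = 5515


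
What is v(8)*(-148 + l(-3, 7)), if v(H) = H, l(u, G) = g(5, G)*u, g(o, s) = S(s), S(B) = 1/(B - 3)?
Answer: -1190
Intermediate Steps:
S(B) = 1/(-3 + B)
g(o, s) = 1/(-3 + s)
l(u, G) = u/(-3 + G)
v(8)*(-148 + l(-3, 7)) = 8*(-148 - 3/(-3 + 7)) = 8*(-148 - 3/4) = 8*(-148 - 3*¼) = 8*(-148 - ¾) = 8*(-595/4) = -1190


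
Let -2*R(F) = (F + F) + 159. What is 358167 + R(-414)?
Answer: 717003/2 ≈ 3.5850e+5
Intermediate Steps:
R(F) = -159/2 - F (R(F) = -((F + F) + 159)/2 = -(2*F + 159)/2 = -(159 + 2*F)/2 = -159/2 - F)
358167 + R(-414) = 358167 + (-159/2 - 1*(-414)) = 358167 + (-159/2 + 414) = 358167 + 669/2 = 717003/2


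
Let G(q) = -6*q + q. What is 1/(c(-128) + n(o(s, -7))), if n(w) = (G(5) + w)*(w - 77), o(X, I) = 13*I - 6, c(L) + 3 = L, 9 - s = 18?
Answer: 1/21097 ≈ 4.7400e-5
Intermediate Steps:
s = -9 (s = 9 - 1*18 = 9 - 18 = -9)
c(L) = -3 + L
o(X, I) = -6 + 13*I
G(q) = -5*q
n(w) = (-77 + w)*(-25 + w) (n(w) = (-5*5 + w)*(w - 77) = (-25 + w)*(-77 + w) = (-77 + w)*(-25 + w))
1/(c(-128) + n(o(s, -7))) = 1/((-3 - 128) + (1925 + (-6 + 13*(-7))² - 102*(-6 + 13*(-7)))) = 1/(-131 + (1925 + (-6 - 91)² - 102*(-6 - 91))) = 1/(-131 + (1925 + (-97)² - 102*(-97))) = 1/(-131 + (1925 + 9409 + 9894)) = 1/(-131 + 21228) = 1/21097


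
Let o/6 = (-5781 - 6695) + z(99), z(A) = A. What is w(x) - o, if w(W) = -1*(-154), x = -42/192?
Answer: 74416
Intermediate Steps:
x = -7/32 (x = -42*1/192 = -7/32 ≈ -0.21875)
w(W) = 154
o = -74262 (o = 6*((-5781 - 6695) + 99) = 6*(-12476 + 99) = 6*(-12377) = -74262)
w(x) - o = 154 - 1*(-74262) = 154 + 74262 = 74416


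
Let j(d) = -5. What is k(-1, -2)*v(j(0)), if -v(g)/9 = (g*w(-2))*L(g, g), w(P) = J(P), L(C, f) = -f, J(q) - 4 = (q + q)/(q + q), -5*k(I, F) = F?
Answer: 450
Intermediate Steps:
k(I, F) = -F/5
J(q) = 5 (J(q) = 4 + (q + q)/(q + q) = 4 + (2*q)/((2*q)) = 4 + (2*q)*(1/(2*q)) = 4 + 1 = 5)
w(P) = 5
v(g) = 45*g² (v(g) = -9*g*5*(-g) = -9*5*g*(-g) = -(-45)*g² = 45*g²)
k(-1, -2)*v(j(0)) = (-⅕*(-2))*(45*(-5)²) = 2*(45*25)/5 = (⅖)*1125 = 450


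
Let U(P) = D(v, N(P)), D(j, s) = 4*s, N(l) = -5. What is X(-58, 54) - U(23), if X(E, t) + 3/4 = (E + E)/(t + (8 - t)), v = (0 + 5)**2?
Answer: 19/4 ≈ 4.7500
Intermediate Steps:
v = 25 (v = 5**2 = 25)
X(E, t) = -3/4 + E/4 (X(E, t) = -3/4 + (E + E)/(t + (8 - t)) = -3/4 + (2*E)/8 = -3/4 + (2*E)*(1/8) = -3/4 + E/4)
U(P) = -20 (U(P) = 4*(-5) = -20)
X(-58, 54) - U(23) = (-3/4 + (1/4)*(-58)) - 1*(-20) = (-3/4 - 29/2) + 20 = -61/4 + 20 = 19/4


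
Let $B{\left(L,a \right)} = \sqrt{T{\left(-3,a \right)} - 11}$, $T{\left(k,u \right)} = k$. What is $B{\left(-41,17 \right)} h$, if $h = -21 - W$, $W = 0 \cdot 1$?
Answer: $- 21 i \sqrt{14} \approx - 78.575 i$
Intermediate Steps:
$W = 0$
$B{\left(L,a \right)} = i \sqrt{14}$ ($B{\left(L,a \right)} = \sqrt{-3 - 11} = \sqrt{-14} = i \sqrt{14}$)
$h = -21$ ($h = -21 - 0 = -21 + 0 = -21$)
$B{\left(-41,17 \right)} h = i \sqrt{14} \left(-21\right) = - 21 i \sqrt{14}$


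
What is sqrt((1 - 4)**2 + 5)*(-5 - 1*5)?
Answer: -10*sqrt(14) ≈ -37.417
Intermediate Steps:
sqrt((1 - 4)**2 + 5)*(-5 - 1*5) = sqrt((-3)**2 + 5)*(-5 - 5) = sqrt(9 + 5)*(-10) = sqrt(14)*(-10) = -10*sqrt(14)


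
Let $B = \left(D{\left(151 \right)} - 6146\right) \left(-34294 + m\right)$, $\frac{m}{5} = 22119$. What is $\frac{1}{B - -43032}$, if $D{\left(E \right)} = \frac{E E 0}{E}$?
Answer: $- \frac{1}{468902914} \approx -2.1326 \cdot 10^{-9}$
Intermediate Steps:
$m = 110595$ ($m = 5 \cdot 22119 = 110595$)
$D{\left(E \right)} = 0$ ($D{\left(E \right)} = \frac{E^{2} \cdot 0}{E} = \frac{0}{E} = 0$)
$B = -468945946$ ($B = \left(0 - 6146\right) \left(-34294 + 110595\right) = \left(-6146\right) 76301 = -468945946$)
$\frac{1}{B - -43032} = \frac{1}{-468945946 - -43032} = \frac{1}{-468945946 + 43032} = \frac{1}{-468902914} = - \frac{1}{468902914}$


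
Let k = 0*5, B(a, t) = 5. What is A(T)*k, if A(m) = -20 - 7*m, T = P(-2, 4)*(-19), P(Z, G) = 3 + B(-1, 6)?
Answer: 0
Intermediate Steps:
P(Z, G) = 8 (P(Z, G) = 3 + 5 = 8)
T = -152 (T = 8*(-19) = -152)
k = 0
A(m) = -20 - 7*m
A(T)*k = (-20 - 7*(-152))*0 = (-20 + 1064)*0 = 1044*0 = 0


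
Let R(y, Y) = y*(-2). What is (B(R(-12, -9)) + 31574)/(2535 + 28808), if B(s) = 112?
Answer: 31686/31343 ≈ 1.0109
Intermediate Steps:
R(y, Y) = -2*y
(B(R(-12, -9)) + 31574)/(2535 + 28808) = (112 + 31574)/(2535 + 28808) = 31686/31343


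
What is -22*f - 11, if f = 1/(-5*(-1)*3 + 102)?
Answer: -1309/117 ≈ -11.188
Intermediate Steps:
f = 1/117 (f = 1/(5*3 + 102) = 1/(15 + 102) = 1/117 ≈ 0.0085470)
-22*f - 11 = -22*1/117 - 11 = -22/117 - 11 = -1309/117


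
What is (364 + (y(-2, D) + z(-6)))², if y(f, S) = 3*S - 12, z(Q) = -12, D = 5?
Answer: 126025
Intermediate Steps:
y(f, S) = -12 + 3*S
(364 + (y(-2, D) + z(-6)))² = (364 + ((-12 + 3*5) - 12))² = (364 + ((-12 + 15) - 12))² = (364 + (3 - 12))² = (364 - 9)² = 355² = 126025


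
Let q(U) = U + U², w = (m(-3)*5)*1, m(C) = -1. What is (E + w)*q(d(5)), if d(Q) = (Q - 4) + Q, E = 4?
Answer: -42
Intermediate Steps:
w = -5 (w = -1*5*1 = -5*1 = -5)
d(Q) = -4 + 2*Q (d(Q) = (-4 + Q) + Q = -4 + 2*Q)
(E + w)*q(d(5)) = (4 - 5)*((-4 + 2*5)*(1 + (-4 + 2*5))) = -(-4 + 10)*(1 + (-4 + 10)) = -6*(1 + 6) = -6*7 = -1*42 = -42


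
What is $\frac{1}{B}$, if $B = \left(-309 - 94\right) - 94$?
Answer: $- \frac{1}{497} \approx -0.0020121$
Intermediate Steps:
$B = -497$ ($B = -403 - 94 = -497$)
$\frac{1}{B} = \frac{1}{-497} = - \frac{1}{497}$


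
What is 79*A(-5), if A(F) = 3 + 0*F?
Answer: 237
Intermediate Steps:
A(F) = 3 (A(F) = 3 + 0 = 3)
79*A(-5) = 79*3 = 237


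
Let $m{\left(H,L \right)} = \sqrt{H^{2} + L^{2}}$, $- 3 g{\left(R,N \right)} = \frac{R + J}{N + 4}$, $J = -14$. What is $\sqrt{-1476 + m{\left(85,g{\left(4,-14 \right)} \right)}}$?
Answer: $\frac{\sqrt{-13284 + 3 \sqrt{65026}}}{3} \approx 37.296 i$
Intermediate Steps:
$g{\left(R,N \right)} = - \frac{-14 + R}{3 \left(4 + N\right)}$ ($g{\left(R,N \right)} = - \frac{\left(R - 14\right) \frac{1}{N + 4}}{3} = - \frac{\left(-14 + R\right) \frac{1}{4 + N}}{3} = - \frac{\frac{1}{4 + N} \left(-14 + R\right)}{3} = - \frac{-14 + R}{3 \left(4 + N\right)}$)
$\sqrt{-1476 + m{\left(85,g{\left(4,-14 \right)} \right)}} = \sqrt{-1476 + \sqrt{85^{2} + \left(\frac{14 - 4}{3 \left(4 - 14\right)}\right)^{2}}} = \sqrt{-1476 + \sqrt{7225 + \left(\frac{14 - 4}{3 \left(-10\right)}\right)^{2}}} = \sqrt{-1476 + \sqrt{7225 + \left(\frac{1}{3} \left(- \frac{1}{10}\right) 10\right)^{2}}} = \sqrt{-1476 + \sqrt{7225 + \left(- \frac{1}{3}\right)^{2}}} = \sqrt{-1476 + \sqrt{7225 + \frac{1}{9}}} = \sqrt{-1476 + \sqrt{\frac{65026}{9}}} = \sqrt{-1476 + \frac{\sqrt{65026}}{3}}$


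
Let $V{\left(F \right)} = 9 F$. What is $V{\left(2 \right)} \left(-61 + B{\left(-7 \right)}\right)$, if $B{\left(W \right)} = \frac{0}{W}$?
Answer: $-1098$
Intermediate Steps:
$B{\left(W \right)} = 0$
$V{\left(2 \right)} \left(-61 + B{\left(-7 \right)}\right) = 9 \cdot 2 \left(-61 + 0\right) = 18 \left(-61\right) = -1098$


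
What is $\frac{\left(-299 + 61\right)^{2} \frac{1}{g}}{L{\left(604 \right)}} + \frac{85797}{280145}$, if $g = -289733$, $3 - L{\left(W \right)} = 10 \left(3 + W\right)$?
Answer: $\frac{150830702626847}{492441713546095} \approx 0.30629$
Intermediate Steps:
$L{\left(W \right)} = -27 - 10 W$ ($L{\left(W \right)} = 3 - 10 \left(3 + W\right) = 3 - \left(30 + 10 W\right) = -27 - 10 W$)
$\frac{\left(-299 + 61\right)^{2} \frac{1}{g}}{L{\left(604 \right)}} + \frac{85797}{280145} = \frac{\left(-299 + 61\right)^{2} \frac{1}{-289733}}{-27 - 6040} + \frac{85797}{280145} = \frac{\left(-238\right)^{2} \left(- \frac{1}{289733}\right)}{-27 - 6040} + 85797 \cdot \frac{1}{280145} = \frac{56644 \left(- \frac{1}{289733}\right)}{-6067} + \frac{85797}{280145} = \left(- \frac{56644}{289733}\right) \left(- \frac{1}{6067}\right) + \frac{85797}{280145} = \frac{56644}{1757810111} + \frac{85797}{280145} = \frac{150830702626847}{492441713546095}$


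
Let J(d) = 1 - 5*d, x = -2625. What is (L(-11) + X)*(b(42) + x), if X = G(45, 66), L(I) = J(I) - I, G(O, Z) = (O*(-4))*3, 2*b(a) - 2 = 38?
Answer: 1232165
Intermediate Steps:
b(a) = 20 (b(a) = 1 + (½)*38 = 1 + 19 = 20)
G(O, Z) = -12*O (G(O, Z) = -4*O*3 = -12*O)
L(I) = 1 - 6*I (L(I) = (1 - 5*I) - I = 1 - 6*I)
X = -540 (X = -12*45 = -540)
(L(-11) + X)*(b(42) + x) = ((1 - 6*(-11)) - 540)*(20 - 2625) = ((1 + 66) - 540)*(-2605) = (67 - 540)*(-2605) = -473*(-2605) = 1232165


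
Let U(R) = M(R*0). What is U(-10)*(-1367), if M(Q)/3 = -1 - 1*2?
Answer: 12303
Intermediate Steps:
M(Q) = -9 (M(Q) = 3*(-1 - 1*2) = 3*(-1 - 2) = 3*(-3) = -9)
U(R) = -9
U(-10)*(-1367) = -9*(-1367) = 12303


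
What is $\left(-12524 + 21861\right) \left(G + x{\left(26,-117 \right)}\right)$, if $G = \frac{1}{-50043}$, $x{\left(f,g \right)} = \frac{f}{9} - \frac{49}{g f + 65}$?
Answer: $\frac{12124002549224}{446934033} \approx 27127.0$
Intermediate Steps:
$x{\left(f,g \right)} = - \frac{49}{65 + f g} + \frac{f}{9}$ ($x{\left(f,g \right)} = f \frac{1}{9} - \frac{49}{f g + 65} = \frac{f}{9} - \frac{49}{65 + f g} = - \frac{49}{65 + f g} + \frac{f}{9}$)
$G = - \frac{1}{50043} \approx -1.9983 \cdot 10^{-5}$
$\left(-12524 + 21861\right) \left(G + x{\left(26,-117 \right)}\right) = \left(-12524 + 21861\right) \left(- \frac{1}{50043} + \frac{-441 + 65 \cdot 26 - 117 \cdot 26^{2}}{9 \left(65 + 26 \left(-117\right)\right)}\right) = 9337 \left(- \frac{1}{50043} + \frac{-441 + 1690 - 79092}{9 \left(65 - 3042\right)}\right) = 9337 \left(- \frac{1}{50043} + \frac{-441 + 1690 - 79092}{9 \left(-2977\right)}\right) = 9337 \left(- \frac{1}{50043} + \frac{1}{9} \left(- \frac{1}{2977}\right) \left(-77843\right)\right) = 9337 \left(- \frac{1}{50043} + \frac{77843}{26793}\right) = 9337 \cdot \frac{1298490152}{446934033} = \frac{12124002549224}{446934033}$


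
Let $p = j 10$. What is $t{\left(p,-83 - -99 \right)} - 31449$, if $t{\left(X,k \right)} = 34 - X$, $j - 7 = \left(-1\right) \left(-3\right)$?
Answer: $-31515$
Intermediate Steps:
$j = 10$ ($j = 7 - -3 = 7 + 3 = 10$)
$p = 100$ ($p = 10 \cdot 10 = 100$)
$t{\left(p,-83 - -99 \right)} - 31449 = \left(34 - 100\right) - 31449 = -66 - 31449 = -31515$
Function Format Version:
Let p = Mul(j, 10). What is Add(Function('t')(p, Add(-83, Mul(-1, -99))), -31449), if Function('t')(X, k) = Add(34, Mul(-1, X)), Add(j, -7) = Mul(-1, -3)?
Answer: -31515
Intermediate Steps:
j = 10 (j = Add(7, Mul(-1, -3)) = Add(7, 3) = 10)
p = 100 (p = Mul(10, 10) = 100)
Add(Function('t')(p, Add(-83, Mul(-1, -99))), -31449) = Add(Add(34, Mul(-1, 100)), -31449) = Add(Add(34, -100), -31449) = Add(-66, -31449) = -31515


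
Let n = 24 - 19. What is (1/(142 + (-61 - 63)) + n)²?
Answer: 8281/324 ≈ 25.559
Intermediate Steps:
n = 5
(1/(142 + (-61 - 63)) + n)² = (1/(142 + (-61 - 63)) + 5)² = (1/(142 - 124) + 5)² = (1/18 + 5)² = (91/18)² = 8281/324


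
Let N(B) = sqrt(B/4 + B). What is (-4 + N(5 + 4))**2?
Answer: 109/4 - 12*sqrt(5) ≈ 0.41718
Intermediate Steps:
N(B) = sqrt(5)*sqrt(B)/2 (N(B) = sqrt(B*(1/4) + B) = sqrt(B/4 + B) = sqrt(5*B/4) = sqrt(5)*sqrt(B)/2)
(-4 + N(5 + 4))**2 = (-4 + sqrt(5)*sqrt(5 + 4)/2)**2 = (-4 + sqrt(5)*sqrt(9)/2)**2 = (-4 + (1/2)*sqrt(5)*3)**2 = (-4 + 3*sqrt(5)/2)**2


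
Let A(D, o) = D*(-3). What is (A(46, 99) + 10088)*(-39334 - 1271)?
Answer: -404019750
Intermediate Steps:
A(D, o) = -3*D
(A(46, 99) + 10088)*(-39334 - 1271) = (-3*46 + 10088)*(-39334 - 1271) = (-138 + 10088)*(-40605) = 9950*(-40605) = -404019750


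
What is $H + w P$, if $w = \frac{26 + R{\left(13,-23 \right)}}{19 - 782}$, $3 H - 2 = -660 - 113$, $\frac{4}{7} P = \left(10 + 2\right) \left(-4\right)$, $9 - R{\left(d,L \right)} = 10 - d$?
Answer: $- \frac{27557}{109} \approx -252.82$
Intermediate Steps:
$R{\left(d,L \right)} = -1 + d$ ($R{\left(d,L \right)} = 9 - \left(10 - d\right) = 9 + \left(-10 + d\right) = -1 + d$)
$P = -84$ ($P = \frac{7 \left(10 + 2\right) \left(-4\right)}{4} = \frac{7 \cdot 12 \left(-4\right)}{4} = \frac{7}{4} \left(-48\right) = -84$)
$H = -257$ ($H = \frac{2}{3} + \frac{-660 - 113}{3} = \frac{2}{3} + \frac{1}{3} \left(-773\right) = \frac{2}{3} - \frac{773}{3} = -257$)
$w = - \frac{38}{763}$ ($w = \frac{26 + \left(-1 + 13\right)}{19 - 782} = \frac{26 + 12}{-763} = 38 \left(- \frac{1}{763}\right) = - \frac{38}{763} \approx -0.049803$)
$H + w P = -257 - - \frac{456}{109} = -257 + \frac{456}{109} = - \frac{27557}{109}$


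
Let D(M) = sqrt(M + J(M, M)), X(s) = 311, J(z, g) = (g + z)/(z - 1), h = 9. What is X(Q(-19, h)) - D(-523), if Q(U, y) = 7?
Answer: 311 - 3*I*sqrt(3973754)/262 ≈ 311.0 - 22.826*I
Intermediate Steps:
J(z, g) = (g + z)/(-1 + z)
D(M) = sqrt(M + 2*M/(-1 + M)) (D(M) = sqrt(M + (M + M)/(-1 + M)) = sqrt(M + (2*M)/(-1 + M)) = sqrt(M + 2*M/(-1 + M)))
X(Q(-19, h)) - D(-523) = 311 - sqrt(-523*(1 - 523)/(-1 - 523)) = 311 - sqrt(-523*(-522)/(-524)) = 311 - sqrt(-523*(-1/524)*(-522)) = 311 - sqrt(-136503/262) = 311 - 3*I*sqrt(3973754)/262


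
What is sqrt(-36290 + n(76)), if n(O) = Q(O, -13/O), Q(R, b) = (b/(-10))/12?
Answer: I*sqrt(188649928590)/2280 ≈ 190.5*I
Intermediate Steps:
Q(R, b) = -b/120 (Q(R, b) = (b*(-1/10))*(1/12) = -b/10*(1/12) = -b/120)
n(O) = 13/(120*O) (n(O) = -(-13)/(120*O) = 13/(120*O))
sqrt(-36290 + n(76)) = sqrt(-36290 + (13/120)/76) = sqrt(-36290 + (13/120)*(1/76)) = sqrt(-36290 + 13/9120) = sqrt(-330964787/9120) = I*sqrt(188649928590)/2280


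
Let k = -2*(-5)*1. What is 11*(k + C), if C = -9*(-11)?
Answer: 1199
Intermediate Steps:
C = 99
k = 10 (k = 10*1 = 10)
11*(k + C) = 11*(10 + 99) = 11*109 = 1199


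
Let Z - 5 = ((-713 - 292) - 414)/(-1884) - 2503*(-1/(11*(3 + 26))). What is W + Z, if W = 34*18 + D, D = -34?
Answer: 118516327/200332 ≈ 591.60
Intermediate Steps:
W = 578 (W = 34*18 - 34 = 612 - 34 = 578)
Z = 2724431/200332 (Z = 5 + (((-713 - 292) - 414)/(-1884) - 2503*(-1/(11*(3 + 26)))) = 5 + ((-1005 - 414)*(-1/1884) - 2503/(29*(-11))) = 5 + (-1419*(-1/1884) - 2503/(-319)) = 5 + (473/628 - 2503*(-1/319)) = 5 + (473/628 + 2503/319) = 5 + 1722771/200332 = 2724431/200332 ≈ 13.600)
W + Z = 578 + 2724431/200332 = 118516327/200332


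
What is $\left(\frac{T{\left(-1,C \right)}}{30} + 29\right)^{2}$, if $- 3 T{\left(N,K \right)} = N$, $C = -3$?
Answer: $\frac{6817321}{8100} \approx 841.64$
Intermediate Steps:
$T{\left(N,K \right)} = - \frac{N}{3}$
$\left(\frac{T{\left(-1,C \right)}}{30} + 29\right)^{2} = \left(\frac{\left(- \frac{1}{3}\right) \left(-1\right)}{30} + 29\right)^{2} = \left(\frac{1}{3} \cdot \frac{1}{30} + 29\right)^{2} = \left(\frac{1}{90} + 29\right)^{2} = \left(\frac{2611}{90}\right)^{2} = \frac{6817321}{8100}$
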